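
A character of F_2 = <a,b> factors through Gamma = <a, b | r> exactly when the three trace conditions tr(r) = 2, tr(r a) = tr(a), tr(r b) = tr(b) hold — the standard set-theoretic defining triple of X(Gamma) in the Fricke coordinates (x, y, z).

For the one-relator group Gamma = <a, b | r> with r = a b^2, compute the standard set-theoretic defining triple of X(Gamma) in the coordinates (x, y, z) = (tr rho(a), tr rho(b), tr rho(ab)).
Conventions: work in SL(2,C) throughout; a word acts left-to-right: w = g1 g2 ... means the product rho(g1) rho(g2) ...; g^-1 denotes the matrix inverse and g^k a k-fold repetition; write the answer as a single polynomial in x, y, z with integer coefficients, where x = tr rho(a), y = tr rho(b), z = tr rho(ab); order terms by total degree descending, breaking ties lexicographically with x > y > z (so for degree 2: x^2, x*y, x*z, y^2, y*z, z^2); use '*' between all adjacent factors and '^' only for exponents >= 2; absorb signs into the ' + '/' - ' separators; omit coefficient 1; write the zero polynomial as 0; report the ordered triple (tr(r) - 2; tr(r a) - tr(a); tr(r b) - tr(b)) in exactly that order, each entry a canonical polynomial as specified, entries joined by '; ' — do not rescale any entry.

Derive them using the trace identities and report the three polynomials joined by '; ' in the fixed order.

y*z - x - 2; x*y*z - x^2 - y^2 - x + 2; y^2*z - x*y - y - z

tr(a b^2) = tr(b) * tr(a b) - tr(a) = y*z - x
next, tr(b^2) = tr(b) * tr(b) - tr(1) = y^2 - 2
next, tr(a b^2 a) = tr(a) * tr(b^2 a) - tr(b^2) = x*y*z - x^2 - y^2 + 2
next, tr(a b^3) = tr(b) * tr(b a b) - tr(b a)   [square of b] = y^2*z - x*y - z
assemble the triple (tr(r) - 2; tr(r a) - x; tr(r b) - y)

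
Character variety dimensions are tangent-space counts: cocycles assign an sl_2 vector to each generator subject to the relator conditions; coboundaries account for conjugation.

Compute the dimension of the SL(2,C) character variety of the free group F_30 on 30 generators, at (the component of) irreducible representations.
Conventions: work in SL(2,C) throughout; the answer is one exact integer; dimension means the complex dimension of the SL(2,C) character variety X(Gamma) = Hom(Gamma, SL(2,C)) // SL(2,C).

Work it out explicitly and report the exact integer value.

87

Here Gamma is free of rank 30 — no relator constrains a cocycle.
A cocycle picks one sl_2 vector per generator freely, giving dim Z^1 = 3*30 = 90.
At an irreducible rho the centralizer of the image in sl_2 is 0, so the coboundary map sl_2 -> Z^1 is injective: dim B^1 = 3.
Therefore dim X = 90 - 3 = 87.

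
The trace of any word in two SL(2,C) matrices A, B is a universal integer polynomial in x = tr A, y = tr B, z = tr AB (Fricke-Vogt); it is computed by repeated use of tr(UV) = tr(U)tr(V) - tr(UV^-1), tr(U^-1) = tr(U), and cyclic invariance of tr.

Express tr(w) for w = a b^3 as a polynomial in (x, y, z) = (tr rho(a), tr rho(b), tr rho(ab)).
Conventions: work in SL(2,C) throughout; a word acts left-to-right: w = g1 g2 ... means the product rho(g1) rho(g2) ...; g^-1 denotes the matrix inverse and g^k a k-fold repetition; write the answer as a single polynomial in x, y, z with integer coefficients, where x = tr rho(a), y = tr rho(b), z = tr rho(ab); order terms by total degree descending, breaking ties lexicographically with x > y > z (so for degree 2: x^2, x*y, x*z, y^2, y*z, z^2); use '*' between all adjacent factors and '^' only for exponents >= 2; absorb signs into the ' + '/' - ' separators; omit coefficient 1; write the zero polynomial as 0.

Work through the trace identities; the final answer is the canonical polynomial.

and tr(a b^2) = tr(b) tr(a b) - tr(a) = y*z - x
tr(a b^3) = tr(b) tr(a b^2) - tr(a b) = y^2*z - x*y - z

y^2*z - x*y - z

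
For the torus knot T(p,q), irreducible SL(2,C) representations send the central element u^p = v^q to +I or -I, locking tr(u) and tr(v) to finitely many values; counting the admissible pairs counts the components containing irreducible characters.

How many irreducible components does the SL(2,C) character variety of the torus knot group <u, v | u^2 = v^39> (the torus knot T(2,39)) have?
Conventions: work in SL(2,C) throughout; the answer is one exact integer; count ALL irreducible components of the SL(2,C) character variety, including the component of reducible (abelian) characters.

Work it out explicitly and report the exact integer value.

In the torus knot group T(2,39), u^2 = v^39 is central, so an irreducible representation sends it to +I or -I (Schur).
This locks tr(u) to 2*cos(pi*alpha/2), alpha in 1..1, and tr(v) to 2*cos(pi*beta/39), beta in 1..38, on each component of irreducible characters.
The two central values (-1)^alpha I and (-1)^beta I must be the same matrix, so alpha and beta share a parity.
Counting: 1 odd alphas x 19 odd betas + 0 even alphas x 19 even betas = 19 + 0 = 19.
components with irreducible characters: 19; plus the single component of reducible (abelian) characters: total 20.

20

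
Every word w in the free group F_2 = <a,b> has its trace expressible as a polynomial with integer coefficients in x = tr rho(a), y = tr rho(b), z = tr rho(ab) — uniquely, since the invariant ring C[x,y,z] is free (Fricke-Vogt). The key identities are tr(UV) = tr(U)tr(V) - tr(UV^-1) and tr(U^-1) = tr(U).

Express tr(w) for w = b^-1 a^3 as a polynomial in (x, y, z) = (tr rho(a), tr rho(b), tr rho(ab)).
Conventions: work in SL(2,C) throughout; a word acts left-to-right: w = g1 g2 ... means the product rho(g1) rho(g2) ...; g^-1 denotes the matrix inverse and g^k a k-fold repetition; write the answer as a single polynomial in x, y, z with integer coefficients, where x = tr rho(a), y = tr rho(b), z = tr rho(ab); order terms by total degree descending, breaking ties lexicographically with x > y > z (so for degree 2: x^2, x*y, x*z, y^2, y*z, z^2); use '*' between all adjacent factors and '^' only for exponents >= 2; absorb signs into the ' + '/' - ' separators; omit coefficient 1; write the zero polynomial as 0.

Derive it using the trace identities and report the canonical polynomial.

x^3*y - x^2*z - 2*x*y + z

use: trace(a^2) = trace(a) trace(a) - trace(1)  (reduce the a square) = x^2 - 2
trace(a^3) = trace(a) trace(a^2) - trace(a)  (reduce the a square) = x^3 - 3*x
trace(a b a) = trace(a) trace(b a) - trace(b)  (reduce the a square) = x*z - y
trace(a^3 b) = trace(a) trace(a b a) - trace(a b)  (reduce the a square) = x^2*z - x*y - z
trace(b^-1 a^3) = trace(a^3) trace(b) - trace(a^3 b)  (eliminate b^-1) = x^3*y - x^2*z - 2*x*y + z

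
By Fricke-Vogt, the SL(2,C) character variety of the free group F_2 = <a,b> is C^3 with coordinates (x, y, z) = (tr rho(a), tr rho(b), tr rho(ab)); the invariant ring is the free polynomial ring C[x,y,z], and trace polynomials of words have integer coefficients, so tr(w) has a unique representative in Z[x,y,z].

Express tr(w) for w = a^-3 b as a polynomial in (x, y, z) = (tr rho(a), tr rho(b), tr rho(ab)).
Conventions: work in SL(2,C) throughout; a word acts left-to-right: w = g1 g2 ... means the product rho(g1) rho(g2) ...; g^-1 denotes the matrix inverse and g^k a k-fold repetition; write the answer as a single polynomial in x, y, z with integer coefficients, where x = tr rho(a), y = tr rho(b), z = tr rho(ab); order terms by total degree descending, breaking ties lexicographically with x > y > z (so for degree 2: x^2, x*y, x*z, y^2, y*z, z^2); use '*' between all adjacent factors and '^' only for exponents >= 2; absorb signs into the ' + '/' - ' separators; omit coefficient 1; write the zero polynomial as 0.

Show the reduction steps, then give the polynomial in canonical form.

x^3*y - x^2*z - 2*x*y + z

tr(b a^-1) = tr(b) * tr(a) - tr(b a) = x*y - z
next, tr(b a^-2) = tr(b a^-1) * tr(a) - tr(b) = x^2*y - x*z - y
and tr(a^-3 b) = tr(b a^-2) * tr(a) - tr(b a^-1) = x^3*y - x^2*z - 2*x*y + z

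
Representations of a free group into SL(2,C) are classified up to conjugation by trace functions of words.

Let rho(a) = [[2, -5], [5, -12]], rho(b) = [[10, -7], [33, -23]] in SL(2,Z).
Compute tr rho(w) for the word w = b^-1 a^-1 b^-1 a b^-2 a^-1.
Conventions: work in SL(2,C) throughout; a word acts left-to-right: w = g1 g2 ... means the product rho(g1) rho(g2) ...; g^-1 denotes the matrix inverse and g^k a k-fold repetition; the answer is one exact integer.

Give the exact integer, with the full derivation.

rho(b^-1) = [[-23, 7], [-33, 10]]
... * rho(a^-1) = [[-12, 5], [-5, 2]]  ->  [[241, -101], [346, -145]]
... * rho(b^-1) = [[-23, 7], [-33, 10]]  ->  [[-2210, 677], [-3173, 972]]
... * rho(a) = [[2, -5], [5, -12]]  ->  [[-1035, 2926], [-1486, 4201]]
... * rho(b^-1) = [[-23, 7], [-33, 10]]  ->  [[-72753, 22015], [-104455, 31608]]
... * rho(b^-1) = [[-23, 7], [-33, 10]]  ->  [[946824, -289121], [1359401, -415105]]
... * rho(a^-1) = [[-12, 5], [-5, 2]]  ->  [[-9916283, 4155878], [-14237287, 5966795]]
tr = -9916283 + 5966795 = -3949488

-3949488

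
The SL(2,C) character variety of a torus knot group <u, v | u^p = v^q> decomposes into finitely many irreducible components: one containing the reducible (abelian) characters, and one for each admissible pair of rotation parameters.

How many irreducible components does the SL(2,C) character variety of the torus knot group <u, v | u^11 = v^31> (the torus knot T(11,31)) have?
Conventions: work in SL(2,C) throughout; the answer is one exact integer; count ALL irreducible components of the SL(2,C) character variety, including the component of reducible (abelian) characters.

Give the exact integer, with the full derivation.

151

For T(11,31): irreducibility forces the central element u^11 = v^31 to one of +I, -I.
This locks tr(u) to 2*cos(pi*alpha/11), alpha in 1..10, and tr(v) to 2*cos(pi*beta/31), beta in 1..30, on each component of irreducible characters.
The two central values (-1)^alpha I and (-1)^beta I must be the same matrix, so alpha and beta share a parity.
count pairs: odd alpha (5 choices) x odd beta (15), plus even alpha (5) x even beta (15): 5*15 + 5*15 = 150.
components with irreducible characters: 150; plus the single component of reducible (abelian) characters: total 151.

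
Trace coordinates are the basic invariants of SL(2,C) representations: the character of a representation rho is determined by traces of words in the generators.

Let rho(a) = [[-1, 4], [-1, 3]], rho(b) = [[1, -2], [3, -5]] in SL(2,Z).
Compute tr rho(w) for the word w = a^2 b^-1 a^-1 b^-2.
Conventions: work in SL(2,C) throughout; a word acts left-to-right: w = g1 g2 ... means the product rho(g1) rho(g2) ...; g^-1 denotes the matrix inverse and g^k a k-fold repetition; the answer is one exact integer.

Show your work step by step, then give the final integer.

-50

rho(a) = [[-1, 4], [-1, 3]]
... * rho(a) = [[-1, 4], [-1, 3]]  ->  [[-3, 8], [-2, 5]]
... * rho(b^-1) = [[-5, 2], [-3, 1]]  ->  [[-9, 2], [-5, 1]]
... * rho(a^-1) = [[3, -4], [1, -1]]  ->  [[-25, 34], [-14, 19]]
... * rho(b^-1) = [[-5, 2], [-3, 1]]  ->  [[23, -16], [13, -9]]
... * rho(b^-1) = [[-5, 2], [-3, 1]]  ->  [[-67, 30], [-38, 17]]
tr = -67 + 17 = -50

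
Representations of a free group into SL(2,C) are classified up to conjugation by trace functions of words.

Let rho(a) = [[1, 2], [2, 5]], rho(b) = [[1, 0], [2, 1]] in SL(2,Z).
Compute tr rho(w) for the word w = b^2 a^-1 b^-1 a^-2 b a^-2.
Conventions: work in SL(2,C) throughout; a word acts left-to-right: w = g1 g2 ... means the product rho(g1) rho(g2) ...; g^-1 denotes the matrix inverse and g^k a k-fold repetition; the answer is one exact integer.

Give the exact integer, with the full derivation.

rho(b) = [[1, 0], [2, 1]]
... * rho(b) = [[1, 0], [2, 1]]  ->  [[1, 0], [4, 1]]
... * rho(a^-1) = [[5, -2], [-2, 1]]  ->  [[5, -2], [18, -7]]
... * rho(b^-1) = [[1, 0], [-2, 1]]  ->  [[9, -2], [32, -7]]
... * rho(a^-1) = [[5, -2], [-2, 1]]  ->  [[49, -20], [174, -71]]
... * rho(a^-1) = [[5, -2], [-2, 1]]  ->  [[285, -118], [1012, -419]]
... * rho(b) = [[1, 0], [2, 1]]  ->  [[49, -118], [174, -419]]
... * rho(a^-1) = [[5, -2], [-2, 1]]  ->  [[481, -216], [1708, -767]]
... * rho(a^-1) = [[5, -2], [-2, 1]]  ->  [[2837, -1178], [10074, -4183]]
tr = 2837 + -4183 = -1346

-1346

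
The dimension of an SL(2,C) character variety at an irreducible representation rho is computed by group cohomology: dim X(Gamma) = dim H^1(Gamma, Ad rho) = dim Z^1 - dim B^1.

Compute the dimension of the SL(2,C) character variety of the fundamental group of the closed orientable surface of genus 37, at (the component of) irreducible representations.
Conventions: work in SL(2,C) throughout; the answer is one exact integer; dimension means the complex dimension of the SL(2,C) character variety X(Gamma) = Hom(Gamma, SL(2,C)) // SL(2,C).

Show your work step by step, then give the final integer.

216

The genus-37 surface group: 2g = 74 generators, one relator prod [a_i, b_i].
Unconstrained cocycle data is one sl_2 vector per generator (222 dimensions), cut by the relator condition d_2(z) = 0.
H^2 = coker(d_2) is dual to H^0 = 0 at irreducible rho (Poincare duality), so d_2 is onto: dim Z^1 = 219.
dim B^1 = 3 (coboundaries, injective at irreducible rho).
dim H^1 = 219 - 3 = 216 = dim X.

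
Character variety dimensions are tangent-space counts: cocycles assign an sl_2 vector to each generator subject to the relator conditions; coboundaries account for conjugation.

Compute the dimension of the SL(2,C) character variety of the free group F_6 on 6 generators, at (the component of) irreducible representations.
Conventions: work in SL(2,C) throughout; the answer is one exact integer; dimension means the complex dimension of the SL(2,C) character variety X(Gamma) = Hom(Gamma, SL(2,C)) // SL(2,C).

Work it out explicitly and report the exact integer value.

15

The free group F_6: 6 generators, no relators.
A cocycle picks one sl_2 vector per generator freely, giving dim Z^1 = 3*6 = 18.
dim B^1 = 3: the coboundary map is injective because an irreducible image has centralizer 0 in sl_2.
Therefore dim X = 18 - 3 = 15.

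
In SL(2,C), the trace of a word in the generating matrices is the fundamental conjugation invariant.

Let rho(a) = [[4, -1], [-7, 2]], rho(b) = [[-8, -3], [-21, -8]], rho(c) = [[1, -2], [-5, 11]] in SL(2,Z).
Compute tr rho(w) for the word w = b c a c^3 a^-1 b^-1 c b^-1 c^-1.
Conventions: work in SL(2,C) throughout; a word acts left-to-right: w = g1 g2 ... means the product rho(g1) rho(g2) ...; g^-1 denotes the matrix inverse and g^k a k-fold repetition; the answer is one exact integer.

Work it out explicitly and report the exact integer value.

rho(b) = [[-8, -3], [-21, -8]]
... * rho(c) = [[1, -2], [-5, 11]]  ->  [[7, -17], [19, -46]]
... * rho(a) = [[4, -1], [-7, 2]]  ->  [[147, -41], [398, -111]]
... * rho(c) = [[1, -2], [-5, 11]]  ->  [[352, -745], [953, -2017]]
... * rho(c) = [[1, -2], [-5, 11]]  ->  [[4077, -8899], [11038, -24093]]
... * rho(c) = [[1, -2], [-5, 11]]  ->  [[48572, -106043], [131503, -287099]]
... * rho(a^-1) = [[2, 1], [7, 4]]  ->  [[-645157, -375600], [-1746687, -1016893]]
... * rho(b^-1) = [[-8, 3], [21, -8]]  ->  [[-2726344, 1069329], [-7381257, 2895083]]
... * rho(c) = [[1, -2], [-5, 11]]  ->  [[-8072989, 17215307], [-21856672, 46608427]]
... * rho(b^-1) = [[-8, 3], [21, -8]]  ->  [[426105359, -161941423], [1153630343, -438437432]]
... * rho(c^-1) = [[11, 2], [5, 1]]  ->  [[3877451834, 690269295], [10497746613, 1868823254]]
tr = 3877451834 + 1868823254 = 5746275088

5746275088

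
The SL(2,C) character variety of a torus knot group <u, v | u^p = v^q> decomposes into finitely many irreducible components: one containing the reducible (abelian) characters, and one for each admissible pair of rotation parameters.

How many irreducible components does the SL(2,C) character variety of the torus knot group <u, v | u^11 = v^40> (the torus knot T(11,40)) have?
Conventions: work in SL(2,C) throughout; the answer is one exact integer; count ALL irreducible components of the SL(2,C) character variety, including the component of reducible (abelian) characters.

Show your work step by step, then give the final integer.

Gamma = < u, v | u^11 = v^40 > (torus knot T(11,40)); the central element u^11 = v^40 acts as +I or -I in any irreducible SL(2,C) representation.
So on each irreducible component the traces are pinned: tr(u) = 2*cos(pi*alpha/11) with 1 <= alpha <= 10, tr(v) = 2*cos(pi*beta/40) with 1 <= beta <= 39.
The two central values (-1)^alpha I and (-1)^beta I must be the same matrix, so alpha and beta share a parity.
Enumerate parity-matched pairs: 5*20 odd-odd plus 5*19 even-even gives 195.
That is 195 components of irreducible characters, and with the reducible (abelian) component the total is 196.

196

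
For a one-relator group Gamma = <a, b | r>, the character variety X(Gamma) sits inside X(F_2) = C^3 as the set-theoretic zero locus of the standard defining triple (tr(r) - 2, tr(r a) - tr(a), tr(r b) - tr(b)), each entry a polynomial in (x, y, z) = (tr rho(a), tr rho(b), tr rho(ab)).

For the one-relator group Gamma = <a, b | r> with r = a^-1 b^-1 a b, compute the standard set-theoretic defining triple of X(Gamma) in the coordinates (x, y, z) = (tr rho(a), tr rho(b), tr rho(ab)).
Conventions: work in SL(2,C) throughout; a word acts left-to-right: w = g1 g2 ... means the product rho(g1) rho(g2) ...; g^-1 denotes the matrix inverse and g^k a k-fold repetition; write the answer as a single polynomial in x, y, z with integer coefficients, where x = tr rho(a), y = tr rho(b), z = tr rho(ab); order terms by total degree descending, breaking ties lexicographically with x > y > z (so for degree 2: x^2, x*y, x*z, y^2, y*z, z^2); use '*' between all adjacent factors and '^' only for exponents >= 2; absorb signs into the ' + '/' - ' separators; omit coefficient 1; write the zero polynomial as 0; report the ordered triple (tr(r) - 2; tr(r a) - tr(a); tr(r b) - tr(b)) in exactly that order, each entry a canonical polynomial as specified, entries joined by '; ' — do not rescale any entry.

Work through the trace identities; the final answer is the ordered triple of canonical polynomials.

trace(b a b) = trace(b)*trace(a b) - trace(a)   [square of b] = y*z - x
trace(b a b a) = trace(a b)*trace(a b) - trace(1)   [split at a repeated a] = z^2 - 2
trace(a b a^-1 b) = trace(b a b)*trace(a) - trace(b a b a)   [inverse elimination on a] = x*y*z - x^2 - z^2 + 2
trace(a^-1 b^-1 a b) = trace(a b a^-1)*trace(b) - trace(a b a^-1 b)   [inverse elimination on b] = -x*y*z + x^2 + y^2 + z^2 - 2
trace(b^2) = trace(b)*trace(b) - trace(1) = y^2 - 2
trace(b a b^2) = trace(b)*trace(a b^2) - trace(a b) = y^2*z - x*y - z
reduce: trace(a b a) = trace(a)*trace(b a) - trace(b) = x*z - y
reduce: trace(b a b^2 a) = trace(b)*trace(a b a b) - trace(a b a) = y*z^2 - x*z - y
reduce: trace(a b^2 a^-1 b) = trace(b a b^2)*trace(a) - trace(b a b^2 a) = x*y^2*z - x^2*y - y*z^2 + y
so trace(a^-1 b^-1 a b^2) = trace(a b^2 a^-1)*trace(b) - trace(a b^2 a^-1 b) = -x*y^2*z + x^2*y + y^3 + y*z^2 - 3*y
assemble the triple (trace(r) - 2; trace(r a) - x; trace(r b) - y)

-x*y*z + x^2 + y^2 + z^2 - 4; 0; -x*y^2*z + x^2*y + y^3 + y*z^2 - 4*y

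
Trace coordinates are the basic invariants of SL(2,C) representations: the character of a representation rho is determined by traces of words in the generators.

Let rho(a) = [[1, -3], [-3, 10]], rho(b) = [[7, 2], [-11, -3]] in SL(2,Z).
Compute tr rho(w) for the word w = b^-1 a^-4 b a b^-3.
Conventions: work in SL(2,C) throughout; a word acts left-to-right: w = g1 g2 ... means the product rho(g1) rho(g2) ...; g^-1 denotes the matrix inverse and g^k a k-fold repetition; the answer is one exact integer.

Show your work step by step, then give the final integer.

rho(b^-1) = [[-3, -2], [11, 7]]
... * rho(a^-1) = [[10, 3], [3, 1]]  ->  [[-36, -11], [131, 40]]
... * rho(a^-1) = [[10, 3], [3, 1]]  ->  [[-393, -119], [1430, 433]]
... * rho(a^-1) = [[10, 3], [3, 1]]  ->  [[-4287, -1298], [15599, 4723]]
... * rho(a^-1) = [[10, 3], [3, 1]]  ->  [[-46764, -14159], [170159, 51520]]
... * rho(b) = [[7, 2], [-11, -3]]  ->  [[-171599, -51051], [624393, 185758]]
... * rho(a) = [[1, -3], [-3, 10]]  ->  [[-18446, 4287], [67119, -15599]]
... * rho(b^-1) = [[-3, -2], [11, 7]]  ->  [[102495, 66901], [-372946, -243431]]
... * rho(b^-1) = [[-3, -2], [11, 7]]  ->  [[428426, 263317], [-1558903, -958125]]
... * rho(b^-1) = [[-3, -2], [11, 7]]  ->  [[1611209, 986367], [-5862666, -3589069]]
tr = 1611209 + -3589069 = -1977860

-1977860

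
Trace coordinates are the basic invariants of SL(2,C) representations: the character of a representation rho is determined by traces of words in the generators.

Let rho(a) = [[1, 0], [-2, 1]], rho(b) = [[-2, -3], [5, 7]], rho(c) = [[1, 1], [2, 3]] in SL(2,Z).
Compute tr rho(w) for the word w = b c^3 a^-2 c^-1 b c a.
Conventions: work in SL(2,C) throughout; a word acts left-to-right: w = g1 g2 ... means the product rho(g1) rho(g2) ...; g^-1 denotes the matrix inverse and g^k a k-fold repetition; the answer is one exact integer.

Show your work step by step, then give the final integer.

-128658

rho(b) = [[-2, -3], [5, 7]]
... * rho(c) = [[1, 1], [2, 3]]  ->  [[-8, -11], [19, 26]]
... * rho(c) = [[1, 1], [2, 3]]  ->  [[-30, -41], [71, 97]]
... * rho(c) = [[1, 1], [2, 3]]  ->  [[-112, -153], [265, 362]]
... * rho(a^-1) = [[1, 0], [2, 1]]  ->  [[-418, -153], [989, 362]]
... * rho(a^-1) = [[1, 0], [2, 1]]  ->  [[-724, -153], [1713, 362]]
... * rho(c^-1) = [[3, -1], [-2, 1]]  ->  [[-1866, 571], [4415, -1351]]
... * rho(b) = [[-2, -3], [5, 7]]  ->  [[6587, 9595], [-15585, -22702]]
... * rho(c) = [[1, 1], [2, 3]]  ->  [[25777, 35372], [-60989, -83691]]
... * rho(a) = [[1, 0], [-2, 1]]  ->  [[-44967, 35372], [106393, -83691]]
tr = -44967 + -83691 = -128658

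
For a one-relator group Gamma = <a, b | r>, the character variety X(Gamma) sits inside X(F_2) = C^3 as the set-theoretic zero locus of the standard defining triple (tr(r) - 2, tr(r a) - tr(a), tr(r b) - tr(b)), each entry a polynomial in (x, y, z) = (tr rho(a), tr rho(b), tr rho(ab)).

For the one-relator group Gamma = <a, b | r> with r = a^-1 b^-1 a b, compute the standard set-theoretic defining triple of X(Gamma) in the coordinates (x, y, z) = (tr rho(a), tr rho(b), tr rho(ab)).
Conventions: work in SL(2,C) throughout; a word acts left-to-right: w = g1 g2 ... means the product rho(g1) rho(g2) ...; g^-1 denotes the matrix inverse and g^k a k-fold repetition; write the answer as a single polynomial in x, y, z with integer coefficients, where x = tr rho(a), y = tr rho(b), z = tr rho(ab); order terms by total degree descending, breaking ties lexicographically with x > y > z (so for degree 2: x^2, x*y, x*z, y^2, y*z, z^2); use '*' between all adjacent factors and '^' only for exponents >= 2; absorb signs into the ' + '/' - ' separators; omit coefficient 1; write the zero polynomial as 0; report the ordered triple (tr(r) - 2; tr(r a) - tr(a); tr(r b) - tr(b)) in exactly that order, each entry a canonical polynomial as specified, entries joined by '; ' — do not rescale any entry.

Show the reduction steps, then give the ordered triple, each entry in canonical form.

tr(a b a) = tr(a) tr(b a) - tr(b)  (reduce the a square) = x*z - y
tr(a b a b) = tr(a b) tr(a b) - tr(1)  (split on a) = z^2 - 2
tr(b^-1 a b a) = tr(a b a) tr(b) - tr(a b a b)  (eliminate b^-1) = x*y*z - y^2 - z^2 + 2
tr(a^-1 b^-1 a b) = tr(b^-1 a b) tr(a) - tr(b^-1 a b a)  (eliminate a^-1) = -x*y*z + x^2 + y^2 + z^2 - 2
tr(b^2) = tr(b) tr(b) - tr(1) = y^2 - 2
tr(a b^2) = tr(b) tr(a b) - tr(a) = y*z - x
tr(b a b^2) = tr(b) tr(a b^2) - tr(a b) = y^2*z - x*y - z
tr(b a b^2 a) = tr(b) tr(a b a b) - tr(a b a) = y*z^2 - x*z - y
tr(a b^2 a^-1 b) = tr(b a b^2) tr(a) - tr(b a b^2 a) = x*y^2*z - x^2*y - y*z^2 + y
tr(a^-1 b^-1 a b^2) = tr(a b^2 a^-1) tr(b) - tr(a b^2 a^-1 b) = -x*y^2*z + x^2*y + y^3 + y*z^2 - 3*y
assemble the triple (tr(r) - 2; tr(r a) - x; tr(r b) - y)

-x*y*z + x^2 + y^2 + z^2 - 4; 0; -x*y^2*z + x^2*y + y^3 + y*z^2 - 4*y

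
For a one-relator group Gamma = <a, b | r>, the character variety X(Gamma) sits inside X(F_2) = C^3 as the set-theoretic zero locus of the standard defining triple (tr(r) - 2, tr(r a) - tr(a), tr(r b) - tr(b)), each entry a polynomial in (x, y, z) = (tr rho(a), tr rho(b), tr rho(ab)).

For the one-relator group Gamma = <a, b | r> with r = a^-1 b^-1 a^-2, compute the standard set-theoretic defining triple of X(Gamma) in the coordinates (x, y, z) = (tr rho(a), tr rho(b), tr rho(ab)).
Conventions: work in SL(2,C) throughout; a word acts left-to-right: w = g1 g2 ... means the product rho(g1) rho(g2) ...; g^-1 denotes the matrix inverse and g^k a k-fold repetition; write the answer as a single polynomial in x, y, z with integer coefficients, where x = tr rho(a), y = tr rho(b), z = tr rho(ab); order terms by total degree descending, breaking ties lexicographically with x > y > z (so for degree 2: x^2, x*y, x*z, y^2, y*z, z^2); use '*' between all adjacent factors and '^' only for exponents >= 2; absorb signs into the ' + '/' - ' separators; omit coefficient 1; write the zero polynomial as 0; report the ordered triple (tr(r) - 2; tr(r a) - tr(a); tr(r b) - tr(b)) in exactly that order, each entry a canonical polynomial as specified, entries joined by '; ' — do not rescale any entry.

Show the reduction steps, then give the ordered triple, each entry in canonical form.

x^2*z - x*y - z - 2; x*z - x - y; x^2*y*z - x*y^2 - x*z^2 + x - y

trace(a^-1) = trace(a) = x
trace(a^-1 b) = trace(b) * trace(a) - trace(b a)  (eliminate a^-1) = x*y - z
trace(a^-1 b^-1) = trace(a^-1) * trace(b) - trace(a^-1 b)  (eliminate b^-1) = z
trace(a^-1 b^-1 a^-1) = trace(a^-1 b^-1) * trace(a) - trace(a^-1 b^-1 a)  (eliminate a^-1) = x*z - y
trace(a^-1 b^-1 a^-2) = trace(a^-1 b^-1 a^-1) * trace(a) - trace(a^-1 b^-1)  (eliminate a^-1) = x^2*z - x*y - z
trace(a^-2) = trace(a^-1) * trace(a) - trace(1) = x^2 - 2
trace(b a b) = trace(b) * trace(a b) - trace(a) = y*z - x
trace(b a b a) = trace(b a) * trace(b a) - trace(1) = z^2 - 2
trace(a^-1 b a b) = trace(b a b) * trace(a) - trace(b a b a) = x*y*z - x^2 - z^2 + 2
trace(a^-1 b a b^-1) = trace(a^-1 b a) * trace(b) - trace(a^-1 b a b) = -x*y*z + x^2 + y^2 + z^2 - 2
trace(b^-1 a^-2 b a) = trace(a^-1 b a b^-1) * trace(a) - trace(a^-1 b a b^-1 a) = -x^2*y*z + x^3 + x*y^2 + x*z^2 - 3*x
trace(a^-1 b^-1 a^-2 b) = trace(b^-1 a^-2 b) * trace(a) - trace(b^-1 a^-2 b a) = x^2*y*z - x*y^2 - x*z^2 + x
assemble the triple (trace(r) - 2; trace(r a) - x; trace(r b) - y)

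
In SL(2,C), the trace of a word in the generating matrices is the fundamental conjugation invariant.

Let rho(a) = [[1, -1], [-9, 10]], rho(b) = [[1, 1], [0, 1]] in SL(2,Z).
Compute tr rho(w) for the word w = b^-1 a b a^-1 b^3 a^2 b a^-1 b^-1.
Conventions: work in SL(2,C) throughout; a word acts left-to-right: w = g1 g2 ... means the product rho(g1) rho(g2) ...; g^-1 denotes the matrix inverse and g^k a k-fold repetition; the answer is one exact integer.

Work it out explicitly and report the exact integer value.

rho(b^-1) = [[1, -1], [0, 1]]
... * rho(a) = [[1, -1], [-9, 10]]  ->  [[10, -11], [-9, 10]]
... * rho(b) = [[1, 1], [0, 1]]  ->  [[10, -1], [-9, 1]]
... * rho(a^-1) = [[10, 1], [9, 1]]  ->  [[91, 9], [-81, -8]]
... * rho(b) = [[1, 1], [0, 1]]  ->  [[91, 100], [-81, -89]]
... * rho(b) = [[1, 1], [0, 1]]  ->  [[91, 191], [-81, -170]]
... * rho(b) = [[1, 1], [0, 1]]  ->  [[91, 282], [-81, -251]]
... * rho(a) = [[1, -1], [-9, 10]]  ->  [[-2447, 2729], [2178, -2429]]
... * rho(a) = [[1, -1], [-9, 10]]  ->  [[-27008, 29737], [24039, -26468]]
... * rho(b) = [[1, 1], [0, 1]]  ->  [[-27008, 2729], [24039, -2429]]
... * rho(a^-1) = [[10, 1], [9, 1]]  ->  [[-245519, -24279], [218529, 21610]]
... * rho(b^-1) = [[1, -1], [0, 1]]  ->  [[-245519, 221240], [218529, -196919]]
tr = -245519 + -196919 = -442438

-442438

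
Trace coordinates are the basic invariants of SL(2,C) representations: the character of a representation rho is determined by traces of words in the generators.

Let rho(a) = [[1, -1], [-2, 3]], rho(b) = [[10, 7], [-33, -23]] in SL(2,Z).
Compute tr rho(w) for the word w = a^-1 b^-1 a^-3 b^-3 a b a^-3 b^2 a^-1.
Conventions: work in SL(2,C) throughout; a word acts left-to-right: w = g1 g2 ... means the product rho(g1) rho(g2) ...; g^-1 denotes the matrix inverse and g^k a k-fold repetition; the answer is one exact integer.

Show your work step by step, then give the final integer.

177058224968

rho(a^-1) = [[3, 1], [2, 1]]
... * rho(b^-1) = [[-23, -7], [33, 10]]  ->  [[-36, -11], [-13, -4]]
... * rho(a^-1) = [[3, 1], [2, 1]]  ->  [[-130, -47], [-47, -17]]
... * rho(a^-1) = [[3, 1], [2, 1]]  ->  [[-484, -177], [-175, -64]]
... * rho(a^-1) = [[3, 1], [2, 1]]  ->  [[-1806, -661], [-653, -239]]
... * rho(b^-1) = [[-23, -7], [33, 10]]  ->  [[19725, 6032], [7132, 2181]]
... * rho(b^-1) = [[-23, -7], [33, 10]]  ->  [[-254619, -77755], [-92063, -28114]]
... * rho(b^-1) = [[-23, -7], [33, 10]]  ->  [[3290322, 1004783], [1189687, 363301]]
... * rho(a) = [[1, -1], [-2, 3]]  ->  [[1280756, -275973], [463085, -99784]]
... * rho(b) = [[10, 7], [-33, -23]]  ->  [[21914669, 15312671], [7923722, 5536627]]
... * rho(a^-1) = [[3, 1], [2, 1]]  ->  [[96369349, 37227340], [34844420, 13460349]]
... * rho(a^-1) = [[3, 1], [2, 1]]  ->  [[363562727, 133596689], [131453958, 48304769]]
... * rho(a^-1) = [[3, 1], [2, 1]]  ->  [[1357881559, 497159416], [490971412, 179758727]]
... * rho(b) = [[10, 7], [-33, -23]]  ->  [[-2827445138, -1929495655], [-1022323871, -697650837]]
... * rho(b) = [[10, 7], [-33, -23]]  ->  [[35398905235, 24586284099], [12799238911, 8889702154]]
... * rho(a^-1) = [[3, 1], [2, 1]]  ->  [[155369283903, 59985189334], [56177121041, 21688941065]]
tr = 155369283903 + 21688941065 = 177058224968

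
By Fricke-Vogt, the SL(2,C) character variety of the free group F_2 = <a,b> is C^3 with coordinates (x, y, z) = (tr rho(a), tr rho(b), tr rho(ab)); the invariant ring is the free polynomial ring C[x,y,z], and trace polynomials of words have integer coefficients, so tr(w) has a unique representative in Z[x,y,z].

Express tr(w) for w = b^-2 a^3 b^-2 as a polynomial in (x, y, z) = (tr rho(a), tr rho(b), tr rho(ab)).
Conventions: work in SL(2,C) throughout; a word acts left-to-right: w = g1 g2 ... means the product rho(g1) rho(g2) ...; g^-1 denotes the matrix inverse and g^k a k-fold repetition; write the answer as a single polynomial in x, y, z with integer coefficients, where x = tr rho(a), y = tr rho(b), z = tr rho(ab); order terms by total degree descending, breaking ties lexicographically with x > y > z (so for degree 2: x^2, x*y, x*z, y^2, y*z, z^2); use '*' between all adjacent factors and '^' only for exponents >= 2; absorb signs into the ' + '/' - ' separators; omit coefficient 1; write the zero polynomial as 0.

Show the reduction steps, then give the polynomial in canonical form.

tr(a^2) = tr(a) * tr(a) - tr(1) = x^2 - 2
tr(a^3) = tr(a) * tr(a^2) - tr(a) = x^3 - 3*x
tr(b a^2) = tr(a) * tr(b a) - tr(b) = x*z - y
tr(a^3 b) = tr(a) * tr(b a^2) - tr(b a) = x^2*z - x*y - z
tr(a^3 b^-1) = tr(a^3) * tr(b) - tr(a^3 b) = x^3*y - x^2*z - 2*x*y + z
tr(b^-1 a^3 b^-1) = tr(a^3 b^-1) * tr(b) - tr(a^3) = x^3*y^2 - x^2*y*z - x^3 - 2*x*y^2 + y*z + 3*x
tr(b^-2 a^3 b^-1) = tr(b^-1 a^3 b^-1) * tr(b) - tr(b^-1 a^3) = x^3*y^3 - x^2*y^2*z - 2*x^3*y - 2*x*y^3 + x^2*z + y^2*z + 5*x*y - z
tr(b^-2 a^3 b^-2) = tr(b^-2 a^3 b^-1) * tr(b) - tr(b^-2 a^3) = x^3*y^4 - x^2*y^3*z - 3*x^3*y^2 - 2*x*y^4 + 2*x^2*y*z + y^3*z + x^3 + 7*x*y^2 - 2*y*z - 3*x

x^3*y^4 - x^2*y^3*z - 3*x^3*y^2 - 2*x*y^4 + 2*x^2*y*z + y^3*z + x^3 + 7*x*y^2 - 2*y*z - 3*x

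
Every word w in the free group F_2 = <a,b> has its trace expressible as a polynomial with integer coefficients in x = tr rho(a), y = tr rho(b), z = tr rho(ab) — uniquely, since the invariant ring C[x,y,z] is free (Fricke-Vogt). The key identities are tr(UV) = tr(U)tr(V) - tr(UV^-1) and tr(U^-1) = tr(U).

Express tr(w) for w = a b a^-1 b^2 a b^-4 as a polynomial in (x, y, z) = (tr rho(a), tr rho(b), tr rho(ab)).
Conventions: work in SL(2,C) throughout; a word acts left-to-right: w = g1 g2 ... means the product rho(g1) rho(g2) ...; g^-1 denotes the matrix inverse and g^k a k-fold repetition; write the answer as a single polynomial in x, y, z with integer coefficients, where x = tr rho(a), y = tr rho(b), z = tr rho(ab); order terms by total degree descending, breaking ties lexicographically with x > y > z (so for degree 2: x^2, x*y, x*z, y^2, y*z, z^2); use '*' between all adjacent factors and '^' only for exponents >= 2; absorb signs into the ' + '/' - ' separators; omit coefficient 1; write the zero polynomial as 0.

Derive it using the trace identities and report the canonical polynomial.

x^2*y^6*z - x^3*y^5 - x*y^7 - 2*x*y^5*z^2 - 2*x^2*y^4*z + y^6*z + y^4*z^3 + 3*x^3*y^3 + 7*x*y^5 + 5*x*y^3*z^2 - x^2*y^2*z - 6*y^4*z - 2*y^2*z^3 - x^3*y - 13*x*y^3 - x*y*z^2 + 8*y^2*z + 5*x*y - z

tr(b a b) = tr(b) tr(a b) - tr(a)  (reduce the b square) = y*z - x
tr(b^3 a) = tr(b) tr(b a b) - tr(b a)  (reduce the b square) = y^2*z - x*y - z
tr(b^2) = tr(b) tr(b) - tr(1)  (reduce the b square) = y^2 - 2
and tr(b^3) = tr(b) tr(b^2) - tr(b)  (reduce the b square) = y^3 - 3*y
and tr(a b^3 a) = tr(a) tr(b^3 a) - tr(b^3)  (reduce the a square) = x*y^2*z - x^2*y - y^3 - x*z + 3*y
tr(a b a b) = tr(a b) tr(a b) - tr(1)  (split on a) = z^2 - 2
next, tr(a b a) = tr(a) tr(b a) - tr(b)  (reduce the a square) = x*z - y
and tr(a b a b^2) = tr(b) tr(a b a b) - tr(a b a)  (reduce the b square) = y*z^2 - x*z - y
tr(a b^3 a b) = tr(b) tr(a b a b^2) - tr(a b a b)  (reduce the b square) = y^2*z^2 - x*y*z - y^2 - z^2 + 2
tr(b^2 a b^-1 a b) = tr(a b^3 a) tr(b) - tr(a b^3 a b)  (eliminate b^-1) = x*y^3*z - x^2*y^2 - y^4 - y^2*z^2 + 4*y^2 + z^2 - 2
tr(a b a b^2 a) = tr(a) tr(b a b^2 a) - tr(b a b^2)  (reduce the a square) = x*y*z^2 - x^2*z - y^2*z + z
tr(a b a b a b) = tr(b a b a) tr(b a) - tr(a b)  (split on b) = z^3 - 3*z
next, tr(a b a b a) = tr(a) tr(b a b a) - tr(b a b)  (reduce the a square) = x*z^2 - y*z - x
and tr(a b a b^2 a b) = tr(b) tr(a b a b a b) - tr(a b a b a)  (reduce the b square) = y*z^3 - x*z^2 - 2*y*z + x
tr(b^2 a b^-1 a b a) = tr(a b a b^2 a) tr(b) - tr(a b a b^2 a b)  (eliminate b^-1) = x*y^2*z^2 - x^2*y*z - y^3*z - y*z^3 + x*z^2 + 3*y*z - x
next, tr(a b a^-1 b^2 a b^-1) = tr(b^2 a b^-1 a b) tr(a) - tr(b^2 a b^-1 a b a)  (eliminate a^-1) = x^2*y^3*z - x^3*y^2 - x*y^4 - 2*x*y^2*z^2 + x^2*y*z + y^3*z + y*z^3 + 4*x*y^2 - 3*y*z - x
tr(a b a^-1 b^2 a) = tr(b^2 a^2 b) tr(a) - tr(b^2 a^2 b a)  (eliminate a^-1) = x^2*y^2*z - x^3*y - x*y^3 - x*y*z^2 + y^2*z + 3*x*y - z
tr(b^-2 a b a^-1 b^2 a) = tr(a b a^-1 b^2 a b^-1) tr(b) - tr(a b a^-1 b^2 a)  (eliminate b^-1) = x^2*y^4*z - x^3*y^3 - x*y^5 - 2*x*y^3*z^2 + y^4*z + y^2*z^3 + x^3*y + 5*x*y^3 + x*y*z^2 - 4*y^2*z - 4*x*y + z
and tr(a b a^-1 b^2 a b^-3) = tr(b^-2 a b a^-1 b^2 a) tr(b) - tr(b^-2 a b a^-1 b^2 a b)  (eliminate b^-1) = x^2*y^5*z - x^3*y^4 - x*y^6 - 2*x*y^4*z^2 - x^2*y^3*z + y^5*z + y^3*z^3 + 2*x^3*y^2 + 6*x*y^4 + 3*x*y^2*z^2 - x^2*y*z - 5*y^3*z - y*z^3 - 8*x*y^2 + 4*y*z + x
tr(a b a^-1 b^2 a b^-4) = tr(a b a^-1 b^2 a b^-3) tr(b) - tr(a b a^-1 b^2 a b^-2)  (eliminate b^-1) = x^2*y^6*z - x^3*y^5 - x*y^7 - 2*x*y^5*z^2 - 2*x^2*y^4*z + y^6*z + y^4*z^3 + 3*x^3*y^3 + 7*x*y^5 + 5*x*y^3*z^2 - x^2*y^2*z - 6*y^4*z - 2*y^2*z^3 - x^3*y - 13*x*y^3 - x*y*z^2 + 8*y^2*z + 5*x*y - z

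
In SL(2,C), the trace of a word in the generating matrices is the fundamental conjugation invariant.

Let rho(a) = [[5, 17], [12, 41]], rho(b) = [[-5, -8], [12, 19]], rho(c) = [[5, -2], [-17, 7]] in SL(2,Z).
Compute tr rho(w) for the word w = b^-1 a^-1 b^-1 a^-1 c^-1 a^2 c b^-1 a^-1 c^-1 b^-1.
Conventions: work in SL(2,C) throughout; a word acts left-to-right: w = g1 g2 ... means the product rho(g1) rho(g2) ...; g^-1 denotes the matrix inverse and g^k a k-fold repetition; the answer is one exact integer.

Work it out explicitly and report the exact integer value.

28846626587

rho(b^-1) = [[19, 8], [-12, -5]]
... * rho(a^-1) = [[41, -17], [-12, 5]]  ->  [[683, -283], [-432, 179]]
... * rho(b^-1) = [[19, 8], [-12, -5]]  ->  [[16373, 6879], [-10356, -4351]]
... * rho(a^-1) = [[41, -17], [-12, 5]]  ->  [[588745, -243946], [-372384, 154297]]
... * rho(c^-1) = [[7, 2], [17, 5]]  ->  [[-25867, -42240], [16361, 26717]]
... * rho(a) = [[5, 17], [12, 41]]  ->  [[-636215, -2171579], [402409, 1373534]]
... * rho(a) = [[5, 17], [12, 41]]  ->  [[-29240023, -99850394], [18494453, 63155847]]
... * rho(c) = [[5, -2], [-17, 7]]  ->  [[1551256583, -640472712], [-981177134, 405102023]]
... * rho(b^-1) = [[19, 8], [-12, -5]]  ->  [[37159547621, 15612416224], [-23503589822, -9874927187]]
... * rho(a^-1) = [[41, -17], [-12, 5]]  ->  [[1336192457773, -553650228437], [-845148056458, 350186391039]]
... * rho(c^-1) = [[7, 2], [17, 5]]  ->  [[-58706679018, -95866226639], [37132252457, 60635842279]]
... * rho(b^-1) = [[19, 8], [-12, -5]]  ->  [[34967818326, 9677701051], [-22117310665, -6121191739]]
tr = 34967818326 + -6121191739 = 28846626587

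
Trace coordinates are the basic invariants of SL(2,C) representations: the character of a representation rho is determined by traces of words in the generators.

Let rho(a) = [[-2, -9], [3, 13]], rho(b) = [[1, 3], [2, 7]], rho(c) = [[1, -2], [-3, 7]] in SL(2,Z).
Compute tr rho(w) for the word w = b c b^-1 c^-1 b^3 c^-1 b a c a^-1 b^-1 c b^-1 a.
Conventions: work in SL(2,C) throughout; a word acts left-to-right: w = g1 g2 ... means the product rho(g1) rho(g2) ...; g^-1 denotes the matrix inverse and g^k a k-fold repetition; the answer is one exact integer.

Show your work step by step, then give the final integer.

-13378656708376

rho(b) = [[1, 3], [2, 7]]
... * rho(c) = [[1, -2], [-3, 7]]  ->  [[-8, 19], [-19, 45]]
... * rho(b^-1) = [[7, -3], [-2, 1]]  ->  [[-94, 43], [-223, 102]]
... * rho(c^-1) = [[7, 2], [3, 1]]  ->  [[-529, -145], [-1255, -344]]
... * rho(b) = [[1, 3], [2, 7]]  ->  [[-819, -2602], [-1943, -6173]]
... * rho(b) = [[1, 3], [2, 7]]  ->  [[-6023, -20671], [-14289, -49040]]
... * rho(b) = [[1, 3], [2, 7]]  ->  [[-47365, -162766], [-112369, -386147]]
... * rho(c^-1) = [[7, 2], [3, 1]]  ->  [[-819853, -257496], [-1945024, -610885]]
... * rho(b) = [[1, 3], [2, 7]]  ->  [[-1334845, -4262031], [-3166794, -10111267]]
... * rho(a) = [[-2, -9], [3, 13]]  ->  [[-10116403, -43392798], [-24000213, -102945325]]
... * rho(c) = [[1, -2], [-3, 7]]  ->  [[120061991, -283516780], [284835762, -672616849]]
... * rho(a^-1) = [[13, 9], [-3, -2]]  ->  [[2411356223, 1647591479], [5720715453, 3908755556]]
... * rho(b^-1) = [[7, -3], [-2, 1]]  ->  [[13584310603, -5586477190], [32227497059, -13253390803]]
... * rho(c) = [[1, -2], [-3, 7]]  ->  [[30343742173, -66273961536], [71987669468, -157228729739]]
... * rho(b^-1) = [[7, -3], [-2, 1]]  ->  [[344954118283, -157305188055], [818371145754, -373191738143]]
... * rho(a) = [[-2, -9], [3, 13]]  ->  [[-1161823800731, -5149554509262], [-2756317505937, -12216832907645]]
tr = -1161823800731 + -12216832907645 = -13378656708376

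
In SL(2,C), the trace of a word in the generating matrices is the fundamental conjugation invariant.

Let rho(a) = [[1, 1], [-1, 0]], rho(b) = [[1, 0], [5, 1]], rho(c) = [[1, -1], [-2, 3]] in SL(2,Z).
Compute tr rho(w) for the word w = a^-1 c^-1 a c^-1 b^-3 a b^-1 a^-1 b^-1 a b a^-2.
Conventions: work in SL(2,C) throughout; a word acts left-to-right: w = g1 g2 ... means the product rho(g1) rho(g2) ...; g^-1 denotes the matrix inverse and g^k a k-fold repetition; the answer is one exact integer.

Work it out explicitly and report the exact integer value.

-10129

rho(a^-1) = [[0, -1], [1, 1]]
... * rho(c^-1) = [[3, 1], [2, 1]]  ->  [[-2, -1], [5, 2]]
... * rho(a) = [[1, 1], [-1, 0]]  ->  [[-1, -2], [3, 5]]
... * rho(c^-1) = [[3, 1], [2, 1]]  ->  [[-7, -3], [19, 8]]
... * rho(b^-1) = [[1, 0], [-5, 1]]  ->  [[8, -3], [-21, 8]]
... * rho(b^-1) = [[1, 0], [-5, 1]]  ->  [[23, -3], [-61, 8]]
... * rho(b^-1) = [[1, 0], [-5, 1]]  ->  [[38, -3], [-101, 8]]
... * rho(a) = [[1, 1], [-1, 0]]  ->  [[41, 38], [-109, -101]]
... * rho(b^-1) = [[1, 0], [-5, 1]]  ->  [[-149, 38], [396, -101]]
... * rho(a^-1) = [[0, -1], [1, 1]]  ->  [[38, 187], [-101, -497]]
... * rho(b^-1) = [[1, 0], [-5, 1]]  ->  [[-897, 187], [2384, -497]]
... * rho(a) = [[1, 1], [-1, 0]]  ->  [[-1084, -897], [2881, 2384]]
... * rho(b) = [[1, 0], [5, 1]]  ->  [[-5569, -897], [14801, 2384]]
... * rho(a^-1) = [[0, -1], [1, 1]]  ->  [[-897, 4672], [2384, -12417]]
... * rho(a^-1) = [[0, -1], [1, 1]]  ->  [[4672, 5569], [-12417, -14801]]
tr = 4672 + -14801 = -10129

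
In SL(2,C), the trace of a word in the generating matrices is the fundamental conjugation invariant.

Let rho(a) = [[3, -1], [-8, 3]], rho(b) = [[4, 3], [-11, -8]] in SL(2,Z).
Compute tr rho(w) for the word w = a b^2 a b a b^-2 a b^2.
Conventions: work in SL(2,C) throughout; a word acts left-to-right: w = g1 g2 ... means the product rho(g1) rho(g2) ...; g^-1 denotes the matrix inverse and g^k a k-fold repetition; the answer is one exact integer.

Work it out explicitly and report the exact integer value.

rho(a) = [[3, -1], [-8, 3]]
... * rho(b) = [[4, 3], [-11, -8]]  ->  [[23, 17], [-65, -48]]
... * rho(b) = [[4, 3], [-11, -8]]  ->  [[-95, -67], [268, 189]]
... * rho(a) = [[3, -1], [-8, 3]]  ->  [[251, -106], [-708, 299]]
... * rho(b) = [[4, 3], [-11, -8]]  ->  [[2170, 1601], [-6121, -4516]]
... * rho(a) = [[3, -1], [-8, 3]]  ->  [[-6298, 2633], [17765, -7427]]
... * rho(b^-1) = [[-8, -3], [11, 4]]  ->  [[79347, 29426], [-223817, -83003]]
... * rho(b^-1) = [[-8, -3], [11, 4]]  ->  [[-311090, -120337], [877503, 339439]]
... * rho(a) = [[3, -1], [-8, 3]]  ->  [[29426, -49921], [-83003, 140814]]
... * rho(b) = [[4, 3], [-11, -8]]  ->  [[666835, 487646], [-1880966, -1375521]]
... * rho(b) = [[4, 3], [-11, -8]]  ->  [[-2696766, -1900663], [7606867, 5361270]]
tr = -2696766 + 5361270 = 2664504

2664504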